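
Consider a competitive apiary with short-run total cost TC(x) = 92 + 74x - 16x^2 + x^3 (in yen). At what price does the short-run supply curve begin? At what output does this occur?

¥10 per unit, at x = 8

The shutdown price is the minimum of AVC. VC = 74x - 16x^2 + x^3, so AVC = 74 - 16x + x^2.
At the minimum of AVC, MC = AVC. MC = 74 - 32x + 3x^2; setting MC = AVC gives 2x^2 - 16x = 0, so x = 8. min AVC = 10.
So the shutdown price is ¥10.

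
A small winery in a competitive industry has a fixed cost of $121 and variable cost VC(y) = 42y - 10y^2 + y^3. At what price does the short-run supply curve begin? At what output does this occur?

The firm shuts down when price falls below the minimum of average variable cost. AVC = VC/y = 42 - 10y + y^2.
dAVC/dy = -10 + 2y = 0 gives y = 5. min AVC = 42 - 10·5 + 5^2 = 17.
For P < $17 the firm produces nothing.

$17 per unit, at y = 5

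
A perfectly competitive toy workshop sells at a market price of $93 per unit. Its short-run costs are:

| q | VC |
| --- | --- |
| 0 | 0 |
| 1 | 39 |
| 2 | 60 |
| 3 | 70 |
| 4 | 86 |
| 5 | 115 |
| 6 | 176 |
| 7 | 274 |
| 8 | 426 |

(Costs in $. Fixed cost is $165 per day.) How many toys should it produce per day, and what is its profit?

Compute π = P·q − TC at each output: q=0: -165; q=1: -111; q=2: -39; q=3: 44; q=4: 121; q=5: 185; q=6: 217; q=7: 212; q=8: 153.
Profit is maximized at q = 6. AVC there is 176/6 = $29.33 ≤ P, so producing beats shutting down (which would give -$165).

q = 6; profit = $217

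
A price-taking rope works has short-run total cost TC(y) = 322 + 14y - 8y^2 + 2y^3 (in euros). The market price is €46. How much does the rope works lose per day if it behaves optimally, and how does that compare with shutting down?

AVC = 14 - 8y + 2y^2; min AVC = €6 at y = 2. Since P = €46 ≥ min AVC, the firm produces.
MC = 14 - 16y + 6y^2. Setting P = MC and taking the root on the rising branch gives y* = 4.
TR = 46·4 = 184. TC = 322 + 56 = 378. Profit = 184 − 378 = -€194.
By producing, the firm covers all variable cost plus €128 of fixed cost; shutting down would lose the full €322.

Profit = -€194 at y = 4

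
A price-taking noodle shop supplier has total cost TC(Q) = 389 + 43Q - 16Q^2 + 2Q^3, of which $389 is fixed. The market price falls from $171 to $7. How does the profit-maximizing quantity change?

MC = 43 - 32Q + 6Q^2; the shutdown threshold is min AVC = $11 (at Q = 4).
With P = $171 above the shutdown price, P = MC gives Q = 8.
At P = $7 < min AVC = $11, price no longer covers variable cost at any output, so the firm shuts down: Q = 0.

Output falls from 8 to 0 (the firm shuts down)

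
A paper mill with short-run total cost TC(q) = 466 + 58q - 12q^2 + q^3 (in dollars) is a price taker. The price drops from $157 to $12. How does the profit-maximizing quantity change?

AVC = 58 - 12q + q^2, minimized at q = 6 where min AVC = $22. MC = 58 - 24q + 3q^2.
With P = $157 above the shutdown price, P = MC gives q = 11.
At P = $12 < min AVC = $22, price no longer covers variable cost at any output, so the firm shuts down: q = 0.

Output falls from 11 to 0 (the firm shuts down)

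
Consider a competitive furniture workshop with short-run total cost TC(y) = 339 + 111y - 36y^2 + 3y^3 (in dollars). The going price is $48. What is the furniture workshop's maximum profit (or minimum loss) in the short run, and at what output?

Profit = -$45 at y = 7

AVC = 111 - 36y + 3y^2 has its minimum $3 at y = 6; price $48 clears that bar, so the firm operates.
With MC = 111 - 72y + 9y^2, P = MC on the upward-sloping part at y* = 7.
TR = 48·7 = 336. TC = 339 + 42 = 381. Profit = 336 − 381 = -$45.
Shutting down would mean losing the fixed cost of $339, so operating at a loss of $45 is better by $294.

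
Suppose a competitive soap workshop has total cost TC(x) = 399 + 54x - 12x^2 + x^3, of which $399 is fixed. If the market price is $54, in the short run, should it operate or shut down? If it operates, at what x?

Strip out fixed cost: VC = 54x - 12x^2 + x^3. Then AVC = 54 - 12x + x^2 and MC = 54 - 24x + 3x^2.
The AVC parabola has its vertex at x = 12/2 = 6, where AVC = 54 - 12·6 + 6^2 = $18.
P = $54 exceeds min AVC = $18, so the firm stays open.
Set P = MC: 54 = 54 - 24x + 3x^2 → -24x + 3x^2 = 0. The roots are x = 0 and x = 8; the profit-maximizing output is on the rising part of MC, so x* = 8.
Check: AVC at x = 8 is $22 ≤ P, so revenue covers variable cost.
Profit = P·x − TC = 54·8 − 575 = -$143, a loss, but smaller than the $399 fixed cost the firm would lose by shutting down.

Produce at x = 8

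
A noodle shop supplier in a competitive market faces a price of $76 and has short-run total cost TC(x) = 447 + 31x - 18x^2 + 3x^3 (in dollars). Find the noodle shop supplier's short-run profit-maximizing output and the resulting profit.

Profit = -$147 at x = 5

AVC = 31 - 18x + 3x^2 has its minimum $4 at x = 3; price $76 clears that bar, so the firm operates.
With MC = 31 - 36x + 9x^2, P = MC on the upward-sloping part at x* = 5.
TR = 76·5 = 380. TC = 447 + 80 = 527. Profit = 380 − 527 = -$147.
Shutting down would mean losing the fixed cost of $447, so operating at a loss of $147 is better by $300.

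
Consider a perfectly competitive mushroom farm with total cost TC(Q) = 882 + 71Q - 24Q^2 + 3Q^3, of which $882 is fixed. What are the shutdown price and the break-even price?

Shutdown price = $23; break-even price = $176

Shutdown price = min AVC. AVC = 71 - 24Q + 3Q^2, with vertex at Q = 4 and minimum $23.
ATC = 882/Q + 71 - 24Q + 3Q^2. Setting dATC/dQ = −882/Q^2 − 24 + 6Q = 0 gives Q = 7 (since 6·7^3 − 24·7^2 = 882).
min ATC = 882/7 + 71 − 24·7 + 3·7^2 = $176. That is the break-even price.
For $23 ≤ P < $176 the firm produces at a loss; below $23 it shuts down.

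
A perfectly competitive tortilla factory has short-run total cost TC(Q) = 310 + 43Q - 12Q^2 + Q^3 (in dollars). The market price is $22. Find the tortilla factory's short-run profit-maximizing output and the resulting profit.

Profit = -$212 at Q = 7

AVC = 43 - 12Q + Q^2 has its minimum $7 at Q = 6; price $22 clears that bar, so the firm operates.
With MC = 43 - 24Q + 3Q^2, P = MC on the upward-sloping part at Q* = 7.
TR = 22·7 = 154. TC = 310 + 56 = 366. Profit = 154 − 366 = -$212.
Shutting down would mean losing the fixed cost of $310, so operating at a loss of $212 is better by $98.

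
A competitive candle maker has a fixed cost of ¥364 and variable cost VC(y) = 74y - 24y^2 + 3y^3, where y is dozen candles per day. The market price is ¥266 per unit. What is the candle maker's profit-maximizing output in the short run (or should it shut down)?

Produce at y = 8

Variable cost is VC = 74y - 24y^2 + 3y^3, so AVC = VC/y = 74 - 24y + 3y^2 and MC = dTC/dy = 74 - 48y + 9y^2.
AVC is minimized where dAVC/dy = -24 + 6y = 0, at y = 4; min AVC = 74 - 24·4 + 3·4^2 = ¥26.
P = ¥266 exceeds min AVC = ¥26, so the firm stays open.
P = MC gives -192 - 48y + 9y^2 = 0, with roots -8/3 and 8. Take the larger (rising MC): y* = 8.
Check: AVC at y = 8 is ¥74 ≤ P, so revenue covers variable cost.
Profit = P·y − TC = 266·8 − 956 = ¥1172.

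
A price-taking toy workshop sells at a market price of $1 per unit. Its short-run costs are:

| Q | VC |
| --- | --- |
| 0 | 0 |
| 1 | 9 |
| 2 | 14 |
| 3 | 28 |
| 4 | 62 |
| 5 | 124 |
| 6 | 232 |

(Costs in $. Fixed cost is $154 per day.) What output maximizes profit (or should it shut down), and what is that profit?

Profit at each row (π = 1Q − TC): Q=0: -154; Q=1: -162; Q=2: -166; Q=3: -179; Q=4: -212; Q=5: -273; Q=6: -380.
Profit is highest at Q = 0. Equivalently, the lowest AVC in the table is 14/2 ≈ $7 at Q = 2, and P = $1 falls below it — price never covers variable cost, so the firm shuts down and loses only its fixed cost.

Q = 0 (shut down); profit = -$154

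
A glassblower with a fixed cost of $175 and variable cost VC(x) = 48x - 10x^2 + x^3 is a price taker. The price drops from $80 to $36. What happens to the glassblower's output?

Output falls from 8 to 6

MC = 48 - 20x + 3x^2; the shutdown threshold is min AVC = $23 (at x = 5).
With P = $80 above the shutdown price, P = MC gives x = 8.
At P = $36 ≥ min AVC, set P = MC: x = 6. The firm stays open but cuts output.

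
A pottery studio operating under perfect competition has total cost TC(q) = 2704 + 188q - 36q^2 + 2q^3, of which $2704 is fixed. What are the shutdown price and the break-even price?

Shutdown price = $26; break-even price = $266

AVC = 188 - 36q + 2q^2; minimized at q = 9, giving min AVC = $26. That is the shutdown price.
ATC = 2704/q + 188 - 36q + 2q^2. Setting dATC/dq = −2704/q^2 − 36 + 4q = 0 gives q = 13 (since 4·13^3 − 36·13^2 = 2704).
min ATC = 2704/13 + 188 − 36·13 + 2·13^2 = $266. That is the break-even price.
For $26 ≤ P < $266 the firm produces at a loss; below $26 it shuts down.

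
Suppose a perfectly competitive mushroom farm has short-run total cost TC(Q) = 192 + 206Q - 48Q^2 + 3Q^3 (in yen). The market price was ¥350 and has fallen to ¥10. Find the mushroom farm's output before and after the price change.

AVC = 206 - 48Q + 3Q^2, minimized at Q = 8 where min AVC = ¥14. MC = 206 - 96Q + 9Q^2.
At P = ¥350 ≥ min AVC, set P = MC on the rising branch: Q = 12.
At P = ¥10 < min AVC = ¥14, price no longer covers variable cost at any output, so the firm shuts down: Q = 0.

Output falls from 12 to 0 (the firm shuts down)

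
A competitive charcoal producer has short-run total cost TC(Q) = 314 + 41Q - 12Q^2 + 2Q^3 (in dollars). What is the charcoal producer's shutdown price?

The firm shuts down when price falls below the minimum of average variable cost. AVC = VC/Q = 41 - 12Q + 2Q^2.
dAVC/dQ = -12 + 4Q = 0 gives Q = 3. min AVC = 41 - 12·3 + 2·3^2 = 23.
So the shutdown price is $23.

$23 per unit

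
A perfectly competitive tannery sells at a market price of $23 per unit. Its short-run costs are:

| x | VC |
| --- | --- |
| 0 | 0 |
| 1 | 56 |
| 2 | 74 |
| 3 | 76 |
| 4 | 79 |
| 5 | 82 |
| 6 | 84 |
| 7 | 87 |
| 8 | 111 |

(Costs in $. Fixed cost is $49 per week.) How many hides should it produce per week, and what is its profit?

x = 7; profit = $25

Compute π = P·x − TC at each output: x=0: -49; x=1: -82; x=2: -77; x=3: -56; x=4: -36; x=5: -16; x=6: 5; x=7: 25; x=8: 24.
Profit is maximized at x = 7. AVC there is 87/7 = $12.43 ≤ P, so producing beats shutting down (which would give -$49).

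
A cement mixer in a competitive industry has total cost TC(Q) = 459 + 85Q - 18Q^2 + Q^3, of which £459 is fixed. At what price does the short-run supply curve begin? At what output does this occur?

The firm shuts down when price falls below the minimum of average variable cost. AVC = VC/Q = 85 - 18Q + Q^2.
dAVC/dQ = -18 + 2Q = 0 gives Q = 9. min AVC = 85 - 18·9 + 9^2 = 4.
The firm shuts down for any P below £4.

£4 per unit, at Q = 9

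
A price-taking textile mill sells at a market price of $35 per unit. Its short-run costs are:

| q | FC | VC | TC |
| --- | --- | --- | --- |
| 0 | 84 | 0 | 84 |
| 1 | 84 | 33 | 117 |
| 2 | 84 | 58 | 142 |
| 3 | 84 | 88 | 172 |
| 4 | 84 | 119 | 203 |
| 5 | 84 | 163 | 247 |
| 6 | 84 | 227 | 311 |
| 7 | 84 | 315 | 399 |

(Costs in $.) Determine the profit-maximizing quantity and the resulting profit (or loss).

Profit at each row (π = 35q − TC): q=0: -84; q=1: -82; q=2: -72; q=3: -67; q=4: -63; q=5: -72; q=6: -101; q=7: -154.
Profit is maximized at q = 4. AVC there is 119/4 = $29.75 ≤ P, so producing beats shutting down (which would give -$84).

q = 4; profit = -$63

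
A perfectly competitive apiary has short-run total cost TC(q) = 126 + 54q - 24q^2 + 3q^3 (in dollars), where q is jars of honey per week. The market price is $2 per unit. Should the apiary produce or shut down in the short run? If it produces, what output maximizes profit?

Shut down

From TC, MC = TC'(q) = 54 - 48q + 9q^2 and AVC = VC/q = 54 - 24q + 3q^2.
AVC is minimized where dAVC/dq = -24 + 6q = 0, at q = 4; min AVC = 54 - 24·4 + 3·4^2 = $6.
With P < min AVC ($2 < $6), every unit sold adds to the loss.
Shutting down limits the loss to fixed cost, $126.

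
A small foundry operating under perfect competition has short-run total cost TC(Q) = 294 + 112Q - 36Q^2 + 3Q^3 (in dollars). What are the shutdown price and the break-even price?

Shutdown price = $4; break-even price = $49

Shutdown price = min AVC. AVC = 112 - 36Q + 3Q^2, with vertex at Q = 6 and minimum $4.
ATC = 294/Q + 112 - 36Q + 3Q^2. Setting dATC/dQ = −294/Q^2 − 36 + 6Q = 0 gives Q = 7 (since 6·7^3 − 36·7^2 = 294).
min ATC = 294/7 + 112 − 36·7 + 3·7^2 = $49. That is the break-even price.
For $4 ≤ P < $49 the firm produces at a loss; below $4 it shuts down.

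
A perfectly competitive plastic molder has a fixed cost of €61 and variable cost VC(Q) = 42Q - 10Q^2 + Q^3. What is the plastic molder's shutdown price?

€17 per unit

Short-run supply begins at min AVC. From VC = 42Q - 10Q^2 + Q^3, AVC = 42 - 10Q + Q^2.
At the minimum of AVC, MC = AVC. MC = 42 - 20Q + 3Q^2; setting MC = AVC gives 2Q^2 - 10Q = 0, so Q = 5. min AVC = 17.
So the shutdown price is €17.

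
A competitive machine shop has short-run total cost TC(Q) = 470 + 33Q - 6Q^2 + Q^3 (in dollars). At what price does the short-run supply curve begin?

Short-run supply begins at min AVC. From VC = 33Q - 6Q^2 + Q^3, AVC = 33 - 6Q + Q^2.
dAVC/dQ = -6 + 2Q = 0 gives Q = 3. min AVC = 33 - 6·3 + 3^2 = 24.
So the shutdown price is $24.

$24 per unit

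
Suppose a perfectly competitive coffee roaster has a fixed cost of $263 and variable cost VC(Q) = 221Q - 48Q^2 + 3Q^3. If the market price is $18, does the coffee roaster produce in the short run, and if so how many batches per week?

Shut down

Variable cost is VC = 221Q - 48Q^2 + 3Q^3, so AVC = VC/Q = 221 - 48Q + 3Q^2 and MC = dTC/dQ = 221 - 96Q + 9Q^2.
The AVC parabola has its vertex at Q = 48/6 = 8, where AVC = 221 - 48·8 + 3·8^2 = $29.
Since P = $18 < min AVC = $29, price fails to cover variable cost at any output.
Shutting down limits the loss to fixed cost, $263.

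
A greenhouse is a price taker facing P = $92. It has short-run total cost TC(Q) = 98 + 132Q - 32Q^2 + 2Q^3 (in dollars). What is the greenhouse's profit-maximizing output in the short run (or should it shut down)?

Strip out fixed cost: VC = 132Q - 32Q^2 + 2Q^3. Then AVC = 132 - 32Q + 2Q^2 and MC = 132 - 64Q + 6Q^2.
AVC hits its minimum where MC = AVC, at Q = 8, giving min AVC = 132 - 32·8 + 2·8^2 = $4.
P = $92 exceeds min AVC = $4, so the firm stays open.
Solving P = MC: 40 - 64Q + 6Q^2 = 0 ⇒ Q = 2/3 or 10. On the upward-sloping branch, Q* = 10.
Check: AVC at Q = 10 is $12 ≤ P, so revenue covers variable cost.
Profit = P·Q − TC = 92·10 − 218 = $702.

Produce at Q = 10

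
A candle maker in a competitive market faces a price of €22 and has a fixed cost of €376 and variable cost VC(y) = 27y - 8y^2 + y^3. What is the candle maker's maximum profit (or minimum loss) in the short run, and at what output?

AVC = 27 - 8y + y^2; min AVC = €11 at y = 4. Since P = €22 ≥ min AVC, the firm produces.
MC = 27 - 16y + 3y^2. Setting P = MC and taking the root on the rising branch gives y* = 5.
TR = 22·5 = 110. TC = 376 + 60 = 436. Profit = 110 − 436 = -€326.
By producing, the firm covers all variable cost plus €50 of fixed cost; shutting down would lose the full €376.

Profit = -€326 at y = 5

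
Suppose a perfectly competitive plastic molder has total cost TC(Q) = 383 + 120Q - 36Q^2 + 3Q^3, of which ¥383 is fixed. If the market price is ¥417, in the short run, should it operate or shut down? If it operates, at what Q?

Produce at Q = 11

Variable cost is VC = 120Q - 36Q^2 + 3Q^3, so AVC = VC/Q = 120 - 36Q + 3Q^2 and MC = dTC/dQ = 120 - 72Q + 9Q^2.
AVC is minimized where dAVC/dQ = -36 + 6Q = 0, at Q = 6; min AVC = 120 - 36·6 + 3·6^2 = ¥12.
P = ¥417 exceeds min AVC = ¥12, so the firm stays open.
Solving P = MC: -297 - 72Q + 9Q^2 = 0 ⇒ Q = -3 or 11. On the upward-sloping branch, Q* = 11.
Check: AVC at Q = 11 is ¥87 ≤ P, so revenue covers variable cost.
Profit = P·Q − TC = 417·11 − 1340 = ¥3247.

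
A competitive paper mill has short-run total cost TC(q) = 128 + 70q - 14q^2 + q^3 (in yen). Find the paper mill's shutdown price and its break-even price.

AVC = 70 - 14q + q^2; minimized at q = 7, giving min AVC = ¥21. That is the shutdown price.
ATC = 128/q + 70 - 14q + q^2. Setting dATC/dq = −128/q^2 − 14 + 2q = 0 gives q = 8 (since 2·8^3 − 14·8^2 = 128).
min ATC = 128/8 + 70 − 14·8 + 8^2 = ¥38. That is the break-even price.
For ¥21 ≤ P < ¥38 the firm produces at a loss; below ¥21 it shuts down.

Shutdown price = ¥21; break-even price = ¥38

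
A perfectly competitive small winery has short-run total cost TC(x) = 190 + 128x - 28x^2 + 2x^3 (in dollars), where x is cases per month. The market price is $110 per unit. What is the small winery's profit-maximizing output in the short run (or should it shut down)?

Produce at x = 9

From TC, MC = TC'(x) = 128 - 56x + 6x^2 and AVC = VC/x = 128 - 28x + 2x^2.
AVC is minimized where dAVC/dx = -28 + 4x = 0, at x = 7; min AVC = 128 - 28·7 + 2·7^2 = $30.
Since P = $110 ≥ min AVC = $30, price covers variable cost and the firm should produce.
Set P = MC: 110 = 128 - 56x + 6x^2 → 18 - 56x + 6x^2 = 0. The roots are x = 1/3 and x = 9; the profit-maximizing output is on the rising part of MC, so x* = 9.
Check: AVC at x = 9 is $38 ≤ P, so revenue covers variable cost.
Profit = P·x − TC = 110·9 − 532 = $458.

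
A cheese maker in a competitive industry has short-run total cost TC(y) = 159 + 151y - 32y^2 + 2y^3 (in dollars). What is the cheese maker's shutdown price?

The shutdown price is the minimum of AVC. VC = 151y - 32y^2 + 2y^3, so AVC = 151 - 32y + 2y^2.
dAVC/dy = -32 + 4y = 0 gives y = 8. min AVC = 151 - 32·8 + 2·8^2 = 23.
So the shutdown price is $23.

$23 per unit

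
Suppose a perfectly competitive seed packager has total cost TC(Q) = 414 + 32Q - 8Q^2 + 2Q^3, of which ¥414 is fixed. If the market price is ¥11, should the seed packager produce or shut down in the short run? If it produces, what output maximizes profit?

Shut down

Variable cost is VC = 32Q - 8Q^2 + 2Q^3, so AVC = VC/Q = 32 - 8Q + 2Q^2 and MC = dTC/dQ = 32 - 16Q + 6Q^2.
AVC hits its minimum where MC = AVC, at Q = 2, giving min AVC = 32 - 8·2 + 2·2^2 = ¥24.
With P < min AVC (¥11 < ¥24), every unit sold adds to the loss.
The firm minimizes its loss by shutting down and losing only its fixed cost of ¥414.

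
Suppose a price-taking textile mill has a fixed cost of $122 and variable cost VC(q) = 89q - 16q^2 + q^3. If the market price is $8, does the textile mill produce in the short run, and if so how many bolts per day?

Shut down

Variable cost is VC = 89q - 16q^2 + q^3, so AVC = VC/q = 89 - 16q + q^2 and MC = dTC/dq = 89 - 32q + 3q^2.
The AVC parabola has its vertex at q = 16/2 = 8, where AVC = 89 - 16·8 + 8^2 = $25.
Since P = $8 < min AVC = $25, price fails to cover variable cost at any output.
The firm minimizes its loss by shutting down and losing only its fixed cost of $122.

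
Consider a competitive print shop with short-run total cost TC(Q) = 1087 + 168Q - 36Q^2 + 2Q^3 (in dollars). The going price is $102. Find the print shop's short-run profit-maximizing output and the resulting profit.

AVC = 168 - 36Q + 2Q^2 has its minimum $6 at Q = 9; price $102 clears that bar, so the firm operates.
With MC = 168 - 72Q + 6Q^2, P = MC on the upward-sloping part at Q* = 11.
TR = 102·11 = 1122. TC = 1087 + 154 = 1241. Profit = 1122 − 1241 = -$119.
By producing, the firm covers all variable cost plus $968 of fixed cost; shutting down would lose the full $1087.

Profit = -$119 at Q = 11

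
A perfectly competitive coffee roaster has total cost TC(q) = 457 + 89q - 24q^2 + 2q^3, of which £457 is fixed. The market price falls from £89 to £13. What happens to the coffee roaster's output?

Output falls from 8 to 0 (the firm shuts down)

AVC = 89 - 24q + 2q^2, minimized at q = 6 where min AVC = £17. MC = 89 - 48q + 6q^2.
With P = £89 above the shutdown price, P = MC gives q = 8.
At P = £13 < min AVC = £17, price no longer covers variable cost at any output, so the firm shuts down: q = 0.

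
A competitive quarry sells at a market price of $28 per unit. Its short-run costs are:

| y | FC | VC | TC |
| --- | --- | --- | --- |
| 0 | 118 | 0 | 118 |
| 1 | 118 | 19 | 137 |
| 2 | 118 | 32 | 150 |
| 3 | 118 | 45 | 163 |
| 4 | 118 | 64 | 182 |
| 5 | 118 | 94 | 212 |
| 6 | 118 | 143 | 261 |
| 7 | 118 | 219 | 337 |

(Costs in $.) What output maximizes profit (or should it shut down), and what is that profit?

Compute π = P·y − TC at each output: y=0: -118; y=1: -109; y=2: -94; y=3: -79; y=4: -70; y=5: -72; y=6: -93; y=7: -141.
Profit is maximized at y = 4. AVC there is 64/4 = $16 ≤ P, so producing beats shutting down (which would give -$118).

y = 4; profit = -$70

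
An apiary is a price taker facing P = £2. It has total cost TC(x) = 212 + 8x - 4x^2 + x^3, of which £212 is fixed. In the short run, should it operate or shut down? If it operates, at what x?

Variable cost is VC = 8x - 4x^2 + x^3, so AVC = VC/x = 8 - 4x + x^2 and MC = dTC/dx = 8 - 8x + 3x^2.
AVC hits its minimum where MC = AVC, at x = 2, giving min AVC = 8 - 4·2 + 2^2 = £4.
With P < min AVC (£2 < £4), every unit sold adds to the loss.
Best response: produce nothing and absorb the £212 fixed cost.

Shut down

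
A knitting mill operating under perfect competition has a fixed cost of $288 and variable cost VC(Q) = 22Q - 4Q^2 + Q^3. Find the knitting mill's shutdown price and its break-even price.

Shutdown price = $18; break-even price = $82

AVC = 22 - 4Q + Q^2; minimized at Q = 2, giving min AVC = $18. That is the shutdown price.
ATC = 288/Q + 22 - 4Q + Q^2. Setting dATC/dQ = −288/Q^2 − 4 + 2Q = 0 gives Q = 6 (since 2·6^3 − 4·6^2 = 288).
min ATC = 288/6 + 22 − 4·6 + 6^2 = $82. That is the break-even price.
For $18 ≤ P < $82 the firm produces at a loss; below $18 it shuts down.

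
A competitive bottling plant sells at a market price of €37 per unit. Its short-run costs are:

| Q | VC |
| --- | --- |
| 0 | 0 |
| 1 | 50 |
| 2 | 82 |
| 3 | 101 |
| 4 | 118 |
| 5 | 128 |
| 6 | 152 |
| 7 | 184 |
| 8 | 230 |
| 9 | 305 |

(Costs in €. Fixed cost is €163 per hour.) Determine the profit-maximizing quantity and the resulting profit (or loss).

Q = 7; profit = -€88

Compute π = P·Q − TC at each output: Q=0: -163; Q=1: -176; Q=2: -171; Q=3: -153; Q=4: -133; Q=5: -106; Q=6: -93; Q=7: -88; Q=8: -97; Q=9: -135.
Profit is maximized at Q = 7. AVC there is 184/7 = €26.29 ≤ P, so producing beats shutting down (which would give -€163).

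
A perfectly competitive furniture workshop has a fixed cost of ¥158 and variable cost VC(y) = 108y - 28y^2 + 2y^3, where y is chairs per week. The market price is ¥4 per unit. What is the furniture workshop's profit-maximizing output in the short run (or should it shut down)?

Shut down

Strip out fixed cost: VC = 108y - 28y^2 + 2y^3. Then AVC = 108 - 28y + 2y^2 and MC = 108 - 56y + 6y^2.
AVC is minimized where dAVC/dy = -28 + 4y = 0, at y = 7; min AVC = 108 - 28·7 + 2·7^2 = ¥10.
Since P = ¥4 < min AVC = ¥10, price fails to cover variable cost at any output.
Shutting down limits the loss to fixed cost, ¥158.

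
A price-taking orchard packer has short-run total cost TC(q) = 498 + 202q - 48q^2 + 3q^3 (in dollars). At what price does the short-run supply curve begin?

Short-run supply begins at min AVC. From VC = 202q - 48q^2 + 3q^3, AVC = 202 - 48q + 3q^2.
dAVC/dq = -48 + 6q = 0 gives q = 8. min AVC = 202 - 48·8 + 3·8^2 = 10.
So the shutdown price is $10.

$10 per unit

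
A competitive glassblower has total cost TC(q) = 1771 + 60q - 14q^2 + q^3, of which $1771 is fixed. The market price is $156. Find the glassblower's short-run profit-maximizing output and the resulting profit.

Profit = -$331 at q = 12

AVC = 60 - 14q + q^2 has its minimum $11 at q = 7; price $156 clears that bar, so the firm operates.
MC = 60 - 28q + 3q^2. Setting P = MC and taking the root on the rising branch gives q* = 12.
TR = 156·12 = 1872. TC = 1771 + 432 = 2203. Profit = 1872 − 2203 = -$331.
By producing, the firm covers all variable cost plus $1440 of fixed cost; shutting down would lose the full $1771.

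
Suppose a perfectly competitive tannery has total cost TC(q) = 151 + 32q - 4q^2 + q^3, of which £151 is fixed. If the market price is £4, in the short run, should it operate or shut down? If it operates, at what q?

Shut down

Variable cost is VC = 32q - 4q^2 + q^3, so AVC = VC/q = 32 - 4q + q^2 and MC = dTC/dq = 32 - 8q + 3q^2.
AVC hits its minimum where MC = AVC, at q = 2, giving min AVC = 32 - 4·2 + 2^2 = £28.
With P < min AVC (£4 < £28), every unit sold adds to the loss.
Shutting down limits the loss to fixed cost, £151.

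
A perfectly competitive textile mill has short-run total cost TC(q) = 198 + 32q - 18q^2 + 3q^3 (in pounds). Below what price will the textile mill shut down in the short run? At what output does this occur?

Short-run supply begins at min AVC. From VC = 32q - 18q^2 + 3q^3, AVC = 32 - 18q + 3q^2.
dAVC/dq = -18 + 6q = 0 gives q = 3. min AVC = 32 - 18·3 + 3·3^2 = 5.
For P < £5 the firm produces nothing.

£5 per unit, at q = 3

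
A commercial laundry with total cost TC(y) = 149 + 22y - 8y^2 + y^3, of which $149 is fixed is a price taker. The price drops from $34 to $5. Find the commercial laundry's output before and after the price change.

AVC = 22 - 8y + y^2, minimized at y = 4 where min AVC = $6. MC = 22 - 16y + 3y^2.
At P = $34 ≥ min AVC, set P = MC on the rising branch: y = 6.
At P = $5 < min AVC = $6, price no longer covers variable cost at any output, so the firm shuts down: y = 0.

Output falls from 6 to 0 (the firm shuts down)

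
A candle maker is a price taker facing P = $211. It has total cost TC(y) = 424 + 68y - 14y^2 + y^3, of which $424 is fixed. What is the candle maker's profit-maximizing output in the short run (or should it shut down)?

From TC, MC = TC'(y) = 68 - 28y + 3y^2 and AVC = VC/y = 68 - 14y + y^2.
AVC is minimized where dAVC/dy = -14 + 2y = 0, at y = 7; min AVC = 68 - 14·7 + 7^2 = $19.
Since P = $211 ≥ min AVC = $19, price covers variable cost and the firm should produce.
P = MC gives -143 - 28y + 3y^2 = 0, with roots -11/3 and 13. Take the larger (rising MC): y* = 13.
Check: AVC at y = 13 is $55 ≤ P, so revenue covers variable cost.
Profit = P·y − TC = 211·13 − 1139 = $1604.

Produce at y = 13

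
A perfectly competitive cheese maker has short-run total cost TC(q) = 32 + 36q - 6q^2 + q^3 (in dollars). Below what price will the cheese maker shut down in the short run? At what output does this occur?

The firm shuts down when price falls below the minimum of average variable cost. AVC = VC/q = 36 - 6q + q^2.
At the minimum of AVC, MC = AVC. MC = 36 - 12q + 3q^2; setting MC = AVC gives 2q^2 - 6q = 0, so q = 3. min AVC = 27.
The firm shuts down for any P below $27.

$27 per unit, at q = 3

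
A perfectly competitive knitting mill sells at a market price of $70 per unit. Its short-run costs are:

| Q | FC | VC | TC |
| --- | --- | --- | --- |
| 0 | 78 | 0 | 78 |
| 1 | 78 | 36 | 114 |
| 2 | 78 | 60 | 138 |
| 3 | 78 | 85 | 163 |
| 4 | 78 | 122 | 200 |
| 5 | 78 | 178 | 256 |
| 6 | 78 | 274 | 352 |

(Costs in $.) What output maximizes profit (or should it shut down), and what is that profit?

Compute π = P·Q − TC at each output: Q=0: -78; Q=1: -44; Q=2: 2; Q=3: 47; Q=4: 80; Q=5: 94; Q=6: 68.
Profit is maximized at Q = 5. AVC there is 178/5 = $35.60 ≤ P, so producing beats shutting down (which would give -$78).

Q = 5; profit = $94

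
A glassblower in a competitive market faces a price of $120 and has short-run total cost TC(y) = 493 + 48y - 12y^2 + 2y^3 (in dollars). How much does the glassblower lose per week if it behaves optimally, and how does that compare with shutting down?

AVC = 48 - 12y + 2y^2 has its minimum $30 at y = 3; price $120 clears that bar, so the firm operates.
With MC = 48 - 24y + 6y^2, P = MC on the upward-sloping part at y* = 6.
TR = 120·6 = 720. TC = 493 + 288 = 781. Profit = 720 − 781 = -$61.
By producing, the firm covers all variable cost plus $432 of fixed cost; shutting down would lose the full $493.

Profit = -$61 at y = 6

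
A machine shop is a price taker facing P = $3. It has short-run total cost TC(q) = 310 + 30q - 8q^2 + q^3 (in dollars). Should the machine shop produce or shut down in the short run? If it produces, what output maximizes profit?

Shut down

From TC, MC = TC'(q) = 30 - 16q + 3q^2 and AVC = VC/q = 30 - 8q + q^2.
The AVC parabola has its vertex at q = 8/2 = 4, where AVC = 30 - 8·4 + 4^2 = $14.
P = $3 lies below min AVC = $14; no output level covers variable cost.
Best response: produce nothing and absorb the $310 fixed cost.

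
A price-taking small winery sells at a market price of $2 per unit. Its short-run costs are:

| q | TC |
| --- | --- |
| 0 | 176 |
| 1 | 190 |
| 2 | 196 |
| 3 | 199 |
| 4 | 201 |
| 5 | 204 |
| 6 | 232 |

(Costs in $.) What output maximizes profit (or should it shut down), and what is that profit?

Tabulate TR − TC: q=0: -176; q=1: -188; q=2: -192; q=3: -193; q=4: -193; q=5: -194; q=6: -220.
Profit is highest at q = 0. Equivalently, the lowest AVC in the table is 28/5 ≈ $5.60 at q = 5, and P = $2 falls below it — price never covers variable cost, so the firm shuts down and loses only its fixed cost.

q = 0 (shut down); profit = -$176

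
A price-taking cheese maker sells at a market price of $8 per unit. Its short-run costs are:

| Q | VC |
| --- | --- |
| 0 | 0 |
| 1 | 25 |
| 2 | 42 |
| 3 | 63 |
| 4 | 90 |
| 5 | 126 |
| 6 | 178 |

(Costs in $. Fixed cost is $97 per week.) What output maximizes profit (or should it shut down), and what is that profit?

Q = 0 (shut down); profit = -$97

Tabulate TR − TC: Q=0: -97; Q=1: -114; Q=2: -123; Q=3: -136; Q=4: -155; Q=5: -183; Q=6: -227.
Profit is highest at Q = 0. Equivalently, the lowest AVC in the table is 42/2 ≈ $21 at Q = 2, and P = $8 falls below it — price never covers variable cost, so the firm shuts down and loses only its fixed cost.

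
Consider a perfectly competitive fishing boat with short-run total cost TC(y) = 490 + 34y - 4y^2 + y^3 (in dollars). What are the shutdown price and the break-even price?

AVC = 34 - 4y + y^2; minimized at y = 2, giving min AVC = $30. That is the shutdown price.
ATC = 490/y + 34 - 4y + y^2. Setting dATC/dy = −490/y^2 − 4 + 2y = 0 gives y = 7 (since 2·7^3 − 4·7^2 = 490).
min ATC = 490/7 + 34 − 4·7 + 7^2 = $125. That is the break-even price.
For $30 ≤ P < $125 the firm produces at a loss; below $30 it shuts down.

Shutdown price = $30; break-even price = $125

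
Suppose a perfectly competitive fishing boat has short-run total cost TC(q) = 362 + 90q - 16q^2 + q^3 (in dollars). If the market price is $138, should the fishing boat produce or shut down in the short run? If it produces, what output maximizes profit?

Variable cost is VC = 90q - 16q^2 + q^3, so AVC = VC/q = 90 - 16q + q^2 and MC = dTC/dq = 90 - 32q + 3q^2.
AVC is minimized where dAVC/dq = -16 + 2q = 0, at q = 8; min AVC = 90 - 16·8 + 8^2 = $26.
P = $138 exceeds min AVC = $26, so the firm stays open.
Set P = MC: 138 = 90 - 32q + 3q^2 → -48 - 32q + 3q^2 = 0. The roots are q = -4/3 and q = 12; the profit-maximizing output is on the rising part of MC, so q* = 12.
Check: AVC at q = 12 is $42 ≤ P, so revenue covers variable cost.
Profit = P·q − TC = 138·12 − 866 = $790.

Produce at q = 12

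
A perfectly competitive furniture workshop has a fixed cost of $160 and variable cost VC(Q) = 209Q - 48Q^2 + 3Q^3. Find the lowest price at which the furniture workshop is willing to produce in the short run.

The shutdown price is the minimum of AVC. VC = 209Q - 48Q^2 + 3Q^3, so AVC = 209 - 48Q + 3Q^2.
At the minimum of AVC, MC = AVC. MC = 209 - 96Q + 9Q^2; setting MC = AVC gives 6Q^2 - 48Q = 0, so Q = 8. min AVC = 17.
For P < $17 the firm produces nothing.

$17 per unit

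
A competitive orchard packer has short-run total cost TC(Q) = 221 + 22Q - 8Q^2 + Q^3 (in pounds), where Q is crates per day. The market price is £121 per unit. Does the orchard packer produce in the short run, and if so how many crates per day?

Strip out fixed cost: VC = 22Q - 8Q^2 + Q^3. Then AVC = 22 - 8Q + Q^2 and MC = 22 - 16Q + 3Q^2.
AVC is minimized where dAVC/dQ = -8 + 2Q = 0, at Q = 4; min AVC = 22 - 8·4 + 4^2 = £6.
Since P = £121 ≥ min AVC = £6, price covers variable cost and the firm should produce.
Set P = MC: 121 = 22 - 16Q + 3Q^2 → -99 - 16Q + 3Q^2 = 0. The roots are Q = -11/3 and Q = 9; the profit-maximizing output is on the rising part of MC, so Q* = 9.
Check: AVC at Q = 9 is £31 ≤ P, so revenue covers variable cost.
Profit = P·Q − TC = 121·9 − 500 = £589.

Produce at Q = 9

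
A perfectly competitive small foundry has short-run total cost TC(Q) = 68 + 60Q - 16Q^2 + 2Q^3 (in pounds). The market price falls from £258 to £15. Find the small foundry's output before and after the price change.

MC = 60 - 32Q + 6Q^2; the shutdown threshold is min AVC = £28 (at Q = 4).
At P = £258 ≥ min AVC, set P = MC on the rising branch: Q = 9.
At P = £15 < min AVC = £28, price no longer covers variable cost at any output, so the firm shuts down: Q = 0.

Output falls from 9 to 0 (the firm shuts down)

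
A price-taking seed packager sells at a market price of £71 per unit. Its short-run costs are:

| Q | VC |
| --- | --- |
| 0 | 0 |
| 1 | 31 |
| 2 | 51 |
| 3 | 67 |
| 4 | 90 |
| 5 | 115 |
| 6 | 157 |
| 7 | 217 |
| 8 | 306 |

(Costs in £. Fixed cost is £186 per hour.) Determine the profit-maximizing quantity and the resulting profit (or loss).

Compute π = P·Q − TC at each output: Q=0: -186; Q=1: -146; Q=2: -95; Q=3: -40; Q=4: 8; Q=5: 54; Q=6: 83; Q=7: 94; Q=8: 76.
Profit is maximized at Q = 7. AVC there is 217/7 = £31 ≤ P, so producing beats shutting down (which would give -£186).

Q = 7; profit = £94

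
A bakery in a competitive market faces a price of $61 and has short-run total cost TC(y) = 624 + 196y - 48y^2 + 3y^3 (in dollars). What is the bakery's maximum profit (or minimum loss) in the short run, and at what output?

Profit = -$138 at y = 9

AVC = 196 - 48y + 3y^2 has its minimum $4 at y = 8; price $61 clears that bar, so the firm operates.
MC = 196 - 96y + 9y^2. Setting P = MC and taking the root on the rising branch gives y* = 9.
TR = 61·9 = 549. TC = 624 + 63 = 687. Profit = 549 − 687 = -$138.
Shutting down would mean losing the fixed cost of $624, so operating at a loss of $138 is better by $486.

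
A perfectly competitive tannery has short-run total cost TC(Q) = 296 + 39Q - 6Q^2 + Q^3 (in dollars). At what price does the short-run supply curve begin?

Short-run supply begins at min AVC. From VC = 39Q - 6Q^2 + Q^3, AVC = 39 - 6Q + Q^2.
At the minimum of AVC, MC = AVC. MC = 39 - 12Q + 3Q^2; setting MC = AVC gives 2Q^2 - 6Q = 0, so Q = 3. min AVC = 30.
The firm shuts down for any P below $30.

$30 per unit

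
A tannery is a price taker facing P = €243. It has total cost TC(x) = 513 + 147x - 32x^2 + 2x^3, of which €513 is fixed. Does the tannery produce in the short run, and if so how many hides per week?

Strip out fixed cost: VC = 147x - 32x^2 + 2x^3. Then AVC = 147 - 32x + 2x^2 and MC = 147 - 64x + 6x^2.
AVC hits its minimum where MC = AVC, at x = 8, giving min AVC = 147 - 32·8 + 2·8^2 = €19.
P = €243 exceeds min AVC = €19, so the firm stays open.
P = MC gives -96 - 64x + 6x^2 = 0, with roots -4/3 and 12. Take the larger (rising MC): x* = 12.
Check: AVC at x = 12 is €51 ≤ P, so revenue covers variable cost.
Profit = P·x − TC = 243·12 − 1125 = €1791.

Produce at x = 12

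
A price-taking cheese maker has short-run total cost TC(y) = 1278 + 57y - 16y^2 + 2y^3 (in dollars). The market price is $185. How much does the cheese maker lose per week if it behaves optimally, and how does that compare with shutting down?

AVC = 57 - 16y + 2y^2 has its minimum $25 at y = 4; price $185 clears that bar, so the firm operates.
With MC = 57 - 32y + 6y^2, P = MC on the upward-sloping part at y* = 8.
TR = 185·8 = 1480. TC = 1278 + 456 = 1734. Profit = 1480 − 1734 = -$254.
That loss of $254 beats the $1278 the firm would lose by shutting down; producing recovers $1024 of fixed cost.

Profit = -$254 at y = 8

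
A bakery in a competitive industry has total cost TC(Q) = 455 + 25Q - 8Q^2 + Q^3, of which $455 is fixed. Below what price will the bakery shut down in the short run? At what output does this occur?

$9 per unit, at Q = 4

The shutdown price is the minimum of AVC. VC = 25Q - 8Q^2 + Q^3, so AVC = 25 - 8Q + Q^2.
At the minimum of AVC, MC = AVC. MC = 25 - 16Q + 3Q^2; setting MC = AVC gives 2Q^2 - 8Q = 0, so Q = 4. min AVC = 9.
For P < $9 the firm produces nothing.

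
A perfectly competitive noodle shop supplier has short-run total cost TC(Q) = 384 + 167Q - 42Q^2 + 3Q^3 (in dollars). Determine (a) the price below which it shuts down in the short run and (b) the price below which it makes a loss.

Shutdown price = $20; break-even price = $71

Shutdown price = min AVC. AVC = 167 - 42Q + 3Q^2, with vertex at Q = 7 and minimum $20.
ATC = 384/Q + 167 - 42Q + 3Q^2. Setting dATC/dQ = −384/Q^2 − 42 + 6Q = 0 gives Q = 8 (since 6·8^3 − 42·8^2 = 384).
min ATC = 384/8 + 167 − 42·8 + 3·8^2 = $71. That is the break-even price.
Between these two prices the firm operates at a loss; above $71 it earns a profit.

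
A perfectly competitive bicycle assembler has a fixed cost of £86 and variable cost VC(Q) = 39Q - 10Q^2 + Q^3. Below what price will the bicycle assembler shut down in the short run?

Short-run supply begins at min AVC. From VC = 39Q - 10Q^2 + Q^3, AVC = 39 - 10Q + Q^2.
dAVC/dQ = -10 + 2Q = 0 gives Q = 5. min AVC = 39 - 10·5 + 5^2 = 14.
So the shutdown price is £14.

£14 per unit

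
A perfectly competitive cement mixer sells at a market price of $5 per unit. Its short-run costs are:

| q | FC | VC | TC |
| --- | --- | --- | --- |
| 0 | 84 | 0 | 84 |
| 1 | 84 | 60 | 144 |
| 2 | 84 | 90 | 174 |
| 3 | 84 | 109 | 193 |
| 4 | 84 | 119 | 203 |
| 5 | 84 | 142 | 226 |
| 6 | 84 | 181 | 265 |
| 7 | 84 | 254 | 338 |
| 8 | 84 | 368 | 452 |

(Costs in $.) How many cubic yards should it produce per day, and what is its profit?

Tabulate TR − TC: q=0: -84; q=1: -139; q=2: -164; q=3: -178; q=4: -183; q=5: -201; q=6: -235; q=7: -303; q=8: -412.
Profit is highest at q = 0. Equivalently, the lowest AVC in the table is 142/5 ≈ $28.40 at q = 5, and P = $5 falls below it — price never covers variable cost, so the firm shuts down and loses only its fixed cost.

q = 0 (shut down); profit = -$84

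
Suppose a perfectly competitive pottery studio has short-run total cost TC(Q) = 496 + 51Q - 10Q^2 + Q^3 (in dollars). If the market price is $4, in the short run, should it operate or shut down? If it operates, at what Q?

Shut down

Variable cost is VC = 51Q - 10Q^2 + Q^3, so AVC = VC/Q = 51 - 10Q + Q^2 and MC = dTC/dQ = 51 - 20Q + 3Q^2.
AVC is minimized where dAVC/dQ = -10 + 2Q = 0, at Q = 5; min AVC = 51 - 10·5 + 5^2 = $26.
P = $4 lies below min AVC = $26; no output level covers variable cost.
Best response: produce nothing and absorb the $496 fixed cost.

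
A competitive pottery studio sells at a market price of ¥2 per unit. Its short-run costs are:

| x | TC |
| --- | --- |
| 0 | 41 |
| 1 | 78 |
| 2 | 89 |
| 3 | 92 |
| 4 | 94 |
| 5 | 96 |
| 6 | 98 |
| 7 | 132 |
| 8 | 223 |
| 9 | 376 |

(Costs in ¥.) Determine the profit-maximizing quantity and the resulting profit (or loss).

Tabulate TR − TC: x=0: -41; x=1: -76; x=2: -85; x=3: -86; x=4: -86; x=5: -86; x=6: -86; x=7: -118; x=8: -207; x=9: -358.
Profit is highest at x = 0. Equivalently, the lowest AVC in the table is 57/6 ≈ ¥9.50 at x = 6, and P = ¥2 falls below it — price never covers variable cost, so the firm shuts down and loses only its fixed cost.

x = 0 (shut down); profit = -¥41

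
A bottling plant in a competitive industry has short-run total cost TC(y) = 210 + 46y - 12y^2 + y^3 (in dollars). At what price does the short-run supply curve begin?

$10 per unit

The shutdown price is the minimum of AVC. VC = 46y - 12y^2 + y^3, so AVC = 46 - 12y + y^2.
At the minimum of AVC, MC = AVC. MC = 46 - 24y + 3y^2; setting MC = AVC gives 2y^2 - 12y = 0, so y = 6. min AVC = 10.
For P < $10 the firm produces nothing.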